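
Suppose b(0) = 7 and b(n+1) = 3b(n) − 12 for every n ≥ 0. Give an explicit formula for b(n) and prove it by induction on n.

Claim: b(n) = 3^n + 6.

Base case: b(0) = 7, and 3^0 + 6 = 1 + 6 = 7.
Assume b(k) = 3^k + 6 for some k ≥ 0.
Then b(k+1) = 3b(k) − 12 = 3·(3^k + 6) − 12 = 3^{k+1} + 18 − 12 = 3^{k+1} + 6.
This completes the inductive step, so b(n) = 3^n + 6 for all n ≥ 0.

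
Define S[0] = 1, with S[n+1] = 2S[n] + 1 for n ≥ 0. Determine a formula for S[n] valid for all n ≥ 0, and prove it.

Claim: S[n] = 2^{n+1} − 1.

Base case: S[0] = 1, and 2^{0+1} − 1 = 2 − 1 = 1.
Assume S[k] = 2^{k+1} − 1 for some k ≥ 0.
Then S[k+1] = 2S[k] + 1 = 2·(2^{k+1} − 1) + 1 = 2^{k+2} − 2 + 1 = 2^{k+2} − 1.
So the formula holds for k+1, and by induction S[n] = 2^{n+1} − 1 for all n ≥ 0.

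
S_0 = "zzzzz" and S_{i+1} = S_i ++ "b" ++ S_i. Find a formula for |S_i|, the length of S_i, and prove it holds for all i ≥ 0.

Claim: |S_i| = 6·2^i − 1.

Base case: |S_0| = 5, and 6·2^0 − 1 = 5.
Assume |S_r| = 6·2^r − 1.
Then |S_{r+1}| = |S_r| + 1 + |S_r| = 2|S_r| + 1 = 2(6·2^r − 1) + 1 = 6·2^{r+1} − 2 + 1 = 6·2^{r+1} − 1.
By induction, |S_i| = 6·2^i − 1 for all i ≥ 0.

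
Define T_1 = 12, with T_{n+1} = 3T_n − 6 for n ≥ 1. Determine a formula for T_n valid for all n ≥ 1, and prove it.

Claim: T_n = 3^{n+1} + 3.

Base case: T_1 = 12, and 3^{1+1} + 3 = 9 + 3 = 12.
Assume T_k = 3^{k+1} + 3 for some k ≥ 1.
Then T_{k+1} = 3T_k − 6 = 3·(3^{k+1} + 3) − 6 = 3^{k+2} + 9 − 6 = 3^{k+2} + 3.
So the formula holds for k+1, and by induction T_n = 3^{n+1} + 3 for all n ≥ 1.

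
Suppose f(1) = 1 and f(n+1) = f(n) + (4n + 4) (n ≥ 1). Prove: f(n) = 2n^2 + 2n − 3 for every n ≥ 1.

Base case: f(1) = 1, and 2·1^2 + 2·1 − 3 = 1.
Assume f(j) = 2j^2 + 2j − 3.
Then f(j+1) = f(j) + (4j + 4) = (2j^2 + 2j − 3) + (4j + 4) = 2j^2 + 6j + 1,
and 2·(j+1)^2 + 2·(j+1) − 3 = 2j^2 + 6j + 1.
Hence f(n) = 2n^2 + 2n − 3 for every n ≥ 1, by induction.

f(n) = 2n^2 + 2n − 3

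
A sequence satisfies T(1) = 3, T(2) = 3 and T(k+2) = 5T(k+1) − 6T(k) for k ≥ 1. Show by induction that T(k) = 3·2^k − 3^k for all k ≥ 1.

Base cases: T(1) = 3 and 3·2^1 − 3^1 = 3; T(2) = 3 and 3·2^2 − 3^2 = 3.
Assume T(j) = 3·2^j − 3^j for all 1 ≤ j ≤ r, where r ≥ 2.
Then T(r+1) = 5T(r) − 6T(r−1) = 5·(3·2^r − 3^r) − 6·(3·2^{r−1} − 3^{r−1}) = 3·(5·2 − 6)2^{r−1} − (5·3 − 6)3^{r−1} = 12·2^{r−1} − 9·3^{r−1} = 3·2^{r+1} − 3^{r+1}.
By strong induction, T(k) = 3·2^k − 3^k for all k ≥ 1.

T(k) = 3·2^k − 3^k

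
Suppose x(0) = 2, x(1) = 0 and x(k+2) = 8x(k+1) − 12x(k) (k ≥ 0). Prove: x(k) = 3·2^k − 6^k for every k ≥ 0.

Base cases: x(0) = 2 and 3·2^0 − 6^0 = 2; x(1) = 0 and 3·2^1 − 6^1 = 0.
Assume x(i) = 3·2^i − 6^i for all 0 ≤ i ≤ j, where j ≥ 1.
Then x(j+1) = 8x(j) − 12x(j−1) = 8·(3·2^j − 6^j) − 12·(3·2^{j−1} − 6^{j−1}) = 3·(8·2 − 12)2^{j−1} − (8·6 − 12)6^{j−1} = 12·2^{j−1} − 36·6^{j−1} = 3·2^{j+1} − 6^{j+1}.
By strong induction, x(k) = 3·2^k − 6^k for all k ≥ 0.

x(k) = 3·2^k − 6^k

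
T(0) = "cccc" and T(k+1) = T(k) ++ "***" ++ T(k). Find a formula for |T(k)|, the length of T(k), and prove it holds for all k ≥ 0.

Claim: |T(k)| = 7·2^k − 3.

Base case: |T(0)| = 4, and 7·2^0 − 3 = 4.
Assume |T(j)| = 7·2^j − 3.
Then |T(j+1)| = |T(j)| + 3 + |T(j)| = 2|T(j)| + 3 = 2(7·2^j − 3) + 3 = 7·2^{j+1} − 6 + 3 = 7·2^{j+1} − 3.
So the formula holds for j+1, and by induction |T(k)| = 7·2^k − 3 for all k ≥ 0.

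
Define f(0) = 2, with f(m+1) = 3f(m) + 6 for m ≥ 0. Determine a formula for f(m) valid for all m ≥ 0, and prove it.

Claim: f(m) = 5·3^m − 3.

Base case: f(0) = 2, and 5·3^0 − 3 = 5 − 3 = 2.
Assume f(r) = 5·3^r − 3 for some r ≥ 0.
Then f(r+1) = 3f(r) + 6 = 3·(5·3^r − 3) + 6 = 15·3^r − 9 + 6 = 5·3^{r+1} − 3.
Hence f(m) = 5·3^m − 3 for every m ≥ 0, by induction.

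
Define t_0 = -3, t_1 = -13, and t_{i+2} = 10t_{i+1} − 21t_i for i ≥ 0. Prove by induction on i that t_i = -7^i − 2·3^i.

Base cases: t_0 = -3 and -7^0 − 2·3^0 = -3; t_1 = -13 and -7^1 − 2·3^1 = -13.
Assume t_p = -7^p − 2·3^p for all 0 ≤ p ≤ j, where j ≥ 1.
Then t_{j+1} = 10t_j − 21t_{j−1} = 10·(-7^j − 2·3^j) − 21·(-7^{j−1} − 2·3^{j−1}) = -(10·7 − 21)7^{j−1} − 2·(10·3 − 21)3^{j−1} = -49·7^{j−1} − 18·3^{j−1} = -7^{j+1} − 2·3^{j+1}.
This completes the inductive step, so t_i = -7^i − 2·3^i for all i ≥ 0.

t_i = -7^i − 2·3^i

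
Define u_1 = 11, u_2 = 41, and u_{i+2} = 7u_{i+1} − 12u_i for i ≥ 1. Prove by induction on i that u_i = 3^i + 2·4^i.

Base cases: u_1 = 11 and 3^1 + 2·4^1 = 11; u_2 = 41 and 3^2 + 2·4^2 = 41.
Assume u_j = 3^j + 2·4^j for all 1 ≤ j ≤ r, where r ≥ 2.
Then u_{r+1} = 7u_r − 12u_{r−1} = 7·(3^r + 2·4^r) − 12·(3^{r−1} + 2·4^{r−1}) = (7·3 − 12)3^{r−1} + 2·(7·4 − 12)4^{r−1} = 9·3^{r−1} + 32·4^{r−1} = 3^{r+1} + 2·4^{r+1}.
Hence u_i = 3^i + 2·4^i for every i ≥ 1, by strong induction.

u_i = 3^i + 2·4^i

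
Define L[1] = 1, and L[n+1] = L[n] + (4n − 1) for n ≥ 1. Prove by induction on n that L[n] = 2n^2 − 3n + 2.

Base case: L[1] = 1, and 2·1^2 − 3·1 + 2 = 1.
Assume L[k] = 2k^2 − 3k + 2.
Then L[k+1] = L[k] + (4k − 1) = (2k^2 − 3k + 2) + (4k − 1) = 2k^2 + k + 1,
and 2·(k+1)^2 − 3·(k+1) + 2 = 2k^2 + k + 1.
By induction, L[n] = 2n^2 − 3n + 2 for all n ≥ 1.

L[n] = 2n^2 − 3n + 2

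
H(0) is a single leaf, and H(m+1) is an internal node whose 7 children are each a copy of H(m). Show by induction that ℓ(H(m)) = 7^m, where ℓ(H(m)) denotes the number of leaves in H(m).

Base case: ℓ(H(0)) = 1, and 7^0 = 1.
Assume ℓ(H(j)) = 7^j.
Then ℓ(H(j+1)) = 7·ℓ(H(j)) = 7·7^j = 7^{j+1}.
By induction, ℓ(H(m)) = 7^m for all m ≥ 0.

ℓ(H(m)) = 7^m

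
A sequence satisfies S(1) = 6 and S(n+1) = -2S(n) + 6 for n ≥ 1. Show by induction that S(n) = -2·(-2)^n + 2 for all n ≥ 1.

Base case: S(1) = 6, and -2·(-2)^1 + 2 = 4 + 2 = 6.
Assume S(j) = -2·(-2)^j + 2 for some j ≥ 1.
Then S(j+1) = -2S(j) + 6 = -2·(-2·(-2)^j + 2) + 6 = 4·(-2)^j − 4 + 6 = -2·(-2)^{j+1} + 2.
Hence S(n) = -2·(-2)^n + 2 for every n ≥ 1, by induction.

S(n) = -2·(-2)^n + 2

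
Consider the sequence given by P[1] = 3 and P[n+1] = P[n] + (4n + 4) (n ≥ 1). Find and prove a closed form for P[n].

Claim: P[n] = 2n^2 + 2n − 1.

Base case: P[1] = 3, and 2·1^2 + 2·1 − 1 = 3.
Assume P[r] = 2r^2 + 2r − 1.
Then P[r+1] = P[r] + (4r + 4) = (2r^2 + 2r − 1) + (4r + 4) = 2r^2 + 6r + 3,
and 2·(r+1)^2 + 2·(r+1) − 1 = 2r^2 + 6r + 3.
By induction, P[n] = 2n^2 + 2n − 1 for all n ≥ 1.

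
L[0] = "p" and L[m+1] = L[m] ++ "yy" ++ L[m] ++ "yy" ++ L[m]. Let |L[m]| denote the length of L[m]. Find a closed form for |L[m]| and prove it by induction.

Claim: |L[m]| = 3^{m+1} − 2.

Base case: |L[0]| = 1, and 3^{0+1} − 2 = 1.
Assume |L[r]| = 3^{r+1} − 2.
Then |L[r+1]| = 3|L[r]| + 4 = 3(3^{r+1} − 2) + 4 = 3^{r+2} − 6 + 4 = 3^{r+2} − 2.
By induction, |L[m]| = 3^{m+1} − 2 for all m ≥ 0.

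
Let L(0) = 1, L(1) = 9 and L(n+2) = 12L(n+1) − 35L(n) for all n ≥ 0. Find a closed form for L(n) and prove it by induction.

Claim: L(n) = -5^n + 2·7^n.

Base cases: L(0) = 1 and -5^0 + 2·7^0 = 1; L(1) = 9 and -5^1 + 2·7^1 = 9.
Assume L(j) = -5^j + 2·7^j for all 0 ≤ j ≤ m, where m ≥ 1.
Then L(m+1) = 12L(m) − 35L(m−1) = 12·(-5^m + 2·7^m) − 35·(-5^{m−1} + 2·7^{m−1}) = -(12·5 − 35)5^{m−1} + 2·(12·7 − 35)7^{m−1} = -25·5^{m−1} + 98·7^{m−1} = -5^{m+1} + 2·7^{m+1}.
This completes the inductive step, so L(n) = -5^n + 2·7^n for all n ≥ 0.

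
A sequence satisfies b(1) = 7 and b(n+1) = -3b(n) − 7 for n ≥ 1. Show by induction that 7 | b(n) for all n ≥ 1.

Base case: b(1) = 7 = 7·1, so 7 | b(1).
Assume 7 | b(m), so b(m) = 7t for some integer t.
Then b(m+1) = -3b(m) − 7 = -3·(7t) − 7 = 7(-3t − 1), so 7 | b(m+1).
Hence 7 | b(n) for every n ≥ 1, by induction.

7 | b(n)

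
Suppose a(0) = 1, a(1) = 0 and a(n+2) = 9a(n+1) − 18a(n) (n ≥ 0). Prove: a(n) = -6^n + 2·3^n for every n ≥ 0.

Base cases: a(0) = 1 and -6^0 + 2·3^0 = 1; a(1) = 0 and -6^1 + 2·3^1 = 0.
Assume a(i) = -6^i + 2·3^i for all 0 ≤ i ≤ j, where j ≥ 1.
Then a(j+1) = 9a(j) − 18a(j−1) = 9·(-6^j + 2·3^j) − 18·(-6^{j−1} + 2·3^{j−1}) = -(9·6 − 18)6^{j−1} + 2·(9·3 − 18)3^{j−1} = -36·6^{j−1} + 18·3^{j−1} = -6^{j+1} + 2·3^{j+1}.
So the formula holds for j+1, and by strong induction a(n) = -6^n + 2·3^n for all n ≥ 0.

a(n) = -6^n + 2·3^n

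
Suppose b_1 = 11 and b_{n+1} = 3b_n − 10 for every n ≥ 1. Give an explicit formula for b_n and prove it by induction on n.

Claim: b_n = 2·3^n + 5.

Base case: b_1 = 11, and 2·3^1 + 5 = 6 + 5 = 11.
Assume b_r = 2·3^r + 5 for some r ≥ 1.
Then b_{r+1} = 3b_r − 10 = 3·(2·3^r + 5) − 10 = 6·3^r + 15 − 10 = 2·3^{r+1} + 5.
By induction, b_n = 2·3^n + 5 for all n ≥ 1.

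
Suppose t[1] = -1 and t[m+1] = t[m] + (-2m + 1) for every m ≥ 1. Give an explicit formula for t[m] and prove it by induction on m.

Claim: t[m] = -m^2 + 2m − 2.

Base case: t[1] = -1, and -1^2 + 2·1 − 2 = -1.
Assume t[r] = -r^2 + 2r − 2.
Then t[r+1] = t[r] + (-2r + 1) = (-r^2 + 2r − 2) + (-2r + 1) = -r^2 − 1,
and -(r+1)^2 + 2·(r+1) − 2 = -r^2 − 1.
Hence t[m] = -m^2 + 2m − 2 for every m ≥ 1, by induction.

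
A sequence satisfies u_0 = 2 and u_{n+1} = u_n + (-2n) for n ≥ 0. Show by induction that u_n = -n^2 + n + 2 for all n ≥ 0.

Base case: u_0 = 2, and -0^2 + 0 + 2 = 2.
Assume u_j = -j^2 + j + 2.
Then u_{j+1} = u_j + (-2j) = (-j^2 + j + 2) + (-2j) = -j^2 − j + 2,
and -(j+1)^2 + (j+1) + 2 = -j^2 − j + 2.
By induction, u_n = -n^2 + n + 2 for all n ≥ 0.

u_n = -n^2 + n + 2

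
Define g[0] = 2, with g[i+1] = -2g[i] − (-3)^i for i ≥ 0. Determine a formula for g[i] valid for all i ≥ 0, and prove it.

Claim: g[i] = (-2)^i + (-3)^i.

Base case: g[0] = 2, and (-2)^0 + (-3)^0 = 1 + 1 = 2.
Assume g[k] = (-2)^k + (-3)^k for some k ≥ 0.
Then g[k+1] = -2g[k] − (-3)^k = -2·((-2)^k + (-3)^k) − (-3)^k = (-2)^{k+1} − 2·(-3)^k − (-3)^k = (-2)^{k+1} − 3·(-3)^k = (-2)^{k+1} + (-3)^{k+1}.
Hence g[i] = (-2)^i + (-3)^i for every i ≥ 0, by induction.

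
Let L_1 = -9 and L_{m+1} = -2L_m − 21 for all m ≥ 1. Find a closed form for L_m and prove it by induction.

Claim: L_m = (-2)^m − 7.

Base case: L_1 = -9, and (-2)^1 − 7 = -2 − 7 = -9.
Assume L_j = (-2)^j − 7 for some j ≥ 1.
Then L_{j+1} = -2L_j − 21 = -2·((-2)^j − 7) − 21 = -2·(-2)^j + 14 − 21 = (-2)^{j+1} − 7.
By induction, L_m = (-2)^m − 7 for all m ≥ 1.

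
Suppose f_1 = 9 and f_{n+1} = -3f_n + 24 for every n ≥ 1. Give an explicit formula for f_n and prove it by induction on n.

Claim: f_n = -(-3)^n + 6.

Base case: f_1 = 9, and -(-3)^1 + 6 = 3 + 6 = 9.
Assume f_j = -(-3)^j + 6 for some j ≥ 1.
Then f_{j+1} = -3f_j + 24 = -3·(-(-3)^j + 6) + 24 = 3·(-3)^j − 18 + 24 = -(-3)^{j+1} + 6.
By induction, f_n = -(-3)^n + 6 for all n ≥ 1.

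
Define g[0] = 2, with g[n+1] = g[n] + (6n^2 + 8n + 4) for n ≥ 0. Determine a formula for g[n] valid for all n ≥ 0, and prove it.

Claim: g[n] = 2n^3 + n^2 + n + 2.

Base case: g[0] = 2, and 2·0^3 + 0^2 + 0 + 2 = 2.
Assume g[m] = 2m^3 + m^2 + m + 2.
Then g[m+1] = g[m] + (6m^2 + 8m + 4) = (2m^3 + m^2 + m + 2) + (6m^2 + 8m + 4) = 2m^3 + 7m^2 + 9m + 6,
and 2·(m+1)^3 + (m+1)^2 + (m+1) + 2 = 2m^3 + 7m^2 + 9m + 6.
Hence g[n] = 2n^3 + n^2 + n + 2 for every n ≥ 0, by induction.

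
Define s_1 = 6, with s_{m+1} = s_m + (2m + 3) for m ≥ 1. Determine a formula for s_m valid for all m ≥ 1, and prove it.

Claim: s_m = m^2 + 2m + 3.

Base case: s_1 = 6, and 1^2 + 2·1 + 3 = 6.
Assume s_r = r^2 + 2r + 3.
Then s_{r+1} = s_r + (2r + 3) = (r^2 + 2r + 3) + (2r + 3) = r^2 + 4r + 6,
and (r+1)^2 + 2·(r+1) + 3 = r^2 + 4r + 6.
This completes the inductive step, so s_m = m^2 + 2m + 3 for all m ≥ 1.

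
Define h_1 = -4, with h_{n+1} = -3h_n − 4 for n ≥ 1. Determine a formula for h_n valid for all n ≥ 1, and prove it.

Claim: h_n = (-3)^n − 1.

Base case: h_1 = -4, and (-3)^1 − 1 = -3 − 1 = -4.
Assume h_m = (-3)^m − 1 for some m ≥ 1.
Then h_{m+1} = -3h_m − 4 = -3·((-3)^m − 1) − 4 = -3·(-3)^m + 3 − 4 = (-3)^{m+1} − 1.
So the formula holds for m+1, and by induction h_n = (-3)^n − 1 for all n ≥ 1.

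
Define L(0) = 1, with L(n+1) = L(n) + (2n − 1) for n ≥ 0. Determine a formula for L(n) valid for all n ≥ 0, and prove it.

Claim: L(n) = n^2 − 2n + 1.

Base case: L(0) = 1, and 0^2 − 2·0 + 1 = 1.
Assume L(r) = r^2 − 2r + 1.
Then L(r+1) = L(r) + (2r − 1) = (r^2 − 2r + 1) + (2r − 1) = r^2,
and (r+1)^2 − 2·(r+1) + 1 = r^2.
This completes the inductive step, so L(n) = n^2 − 2n + 1 for all n ≥ 0.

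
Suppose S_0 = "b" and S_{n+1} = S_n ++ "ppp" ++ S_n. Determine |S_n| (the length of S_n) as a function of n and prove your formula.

Claim: |S_n| = 2^{n+2} − 3.

Base case: |S_0| = 1, and 2^{0+2} − 3 = 1.
Assume |S_m| = 2^{m+2} − 3.
Then |S_{m+1}| = |S_m| + 3 + |S_m| = 2|S_m| + 3 = 2(2^{m+2} − 3) + 3 = 2^{m+3} − 6 + 3 = 2^{m+3} − 3.
By induction, |S_n| = 2^{n+2} − 3 for all n ≥ 0.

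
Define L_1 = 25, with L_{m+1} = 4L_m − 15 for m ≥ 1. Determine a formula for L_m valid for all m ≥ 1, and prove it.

Claim: L_m = 5·4^m + 5.

Base case: L_1 = 25, and 5·4^1 + 5 = 20 + 5 = 25.
Assume L_k = 5·4^k + 5 for some k ≥ 1.
Then L_{k+1} = 4L_k − 15 = 4·(5·4^k + 5) − 15 = 20·4^k + 20 − 15 = 5·4^{k+1} + 5.
This completes the inductive step, so L_m = 5·4^m + 5 for all m ≥ 1.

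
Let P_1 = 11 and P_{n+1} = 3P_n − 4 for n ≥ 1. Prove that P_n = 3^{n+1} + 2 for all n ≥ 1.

Base case: P_1 = 11, and 3^{1+1} + 2 = 9 + 2 = 11.
Assume P_k = 3^{k+1} + 2 for some k ≥ 1.
Then P_{k+1} = 3P_k − 4 = 3·(3^{k+1} + 2) − 4 = 3^{k+2} + 6 − 4 = 3^{k+2} + 2.
Hence P_n = 3^{n+1} + 2 for every n ≥ 1, by induction.

P_n = 3^{n+1} + 2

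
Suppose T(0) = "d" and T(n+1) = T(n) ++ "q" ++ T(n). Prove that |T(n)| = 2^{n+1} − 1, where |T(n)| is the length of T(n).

Base case: |T(0)| = 1, and 2^{0+1} − 1 = 1.
Assume |T(r)| = 2^{r+1} − 1.
Then |T(r+1)| = |T(r)| + 1 + |T(r)| = 2|T(r)| + 1 = 2(2^{r+1} − 1) + 1 = 2^{r+2} − 2 + 1 = 2^{r+2} − 1.
Hence |T(n)| = 2^{n+1} − 1 for every n ≥ 0, by induction.

|T(n)| = 2^{n+1} − 1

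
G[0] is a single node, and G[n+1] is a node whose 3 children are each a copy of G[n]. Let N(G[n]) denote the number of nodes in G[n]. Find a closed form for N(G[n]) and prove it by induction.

Claim: N(G[n]) = (3^{n+1} − 1)/2.

Base case: N(G[0]) = 1, and (3^{0+1} − 1)/2 = 1.
Assume N(G[k]) = (3^{k+1} − 1)/2.
Then N(G[k+1]) = 1 + 3N(G[k]) = 1 + 3·(3^{k+1} − 1)/2 = 1 + (3^{k+2} − 3)/2 = (2 + 3^{k+2} − 3)/2 = (3^{k+2} − 1)/2.
This completes the inductive step, so N(G[n]) = (3^{n+1} − 1)/2 for all n ≥ 0.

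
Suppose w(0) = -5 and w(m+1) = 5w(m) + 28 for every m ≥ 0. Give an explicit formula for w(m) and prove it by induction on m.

Claim: w(m) = 2·5^m − 7.

Base case: w(0) = -5, and 2·5^0 − 7 = 2 − 7 = -5.
Assume w(r) = 2·5^r − 7 for some r ≥ 0.
Then w(r+1) = 5w(r) + 28 = 5·(2·5^r − 7) + 28 = 10·5^r − 35 + 28 = 2·5^{r+1} − 7.
Hence w(m) = 2·5^m − 7 for every m ≥ 0, by induction.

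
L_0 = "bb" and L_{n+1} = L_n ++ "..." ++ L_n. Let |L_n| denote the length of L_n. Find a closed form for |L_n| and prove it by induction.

Claim: |L_n| = 5·2^n − 3.

Base case: |L_0| = 2, and 5·2^0 − 3 = 2.
Assume |L_j| = 5·2^j − 3.
Then |L_{j+1}| = |L_j| + 3 + |L_j| = 2|L_j| + 3 = 2(5·2^j − 3) + 3 = 5·2^{j+1} − 6 + 3 = 5·2^{j+1} − 3.
This completes the inductive step, so |L_n| = 5·2^n − 3 for all n ≥ 0.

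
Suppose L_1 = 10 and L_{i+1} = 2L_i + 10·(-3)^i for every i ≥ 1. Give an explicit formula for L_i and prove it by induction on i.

Claim: L_i = 2·2^i − 2·(-3)^i.

Base case: L_1 = 10, and 2·2^1 − 2·(-3)^1 = 4 + 6 = 10.
Assume L_r = 2·2^r − 2·(-3)^r for some r ≥ 1.
Then L_{r+1} = 2L_r + 10·(-3)^r = 2·(2·2^r − 2·(-3)^r) + 10·(-3)^r = 2·2^{r+1} − 4·(-3)^r + 10·(-3)^r = 2·2^{r+1} + 6·(-3)^r = 2·2^{r+1} − 2·(-3)^{r+1}.
Hence L_i = 2·2^i − 2·(-3)^i for every i ≥ 1, by induction.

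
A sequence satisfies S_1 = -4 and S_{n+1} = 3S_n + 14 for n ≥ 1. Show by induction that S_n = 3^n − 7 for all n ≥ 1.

Base case: S_1 = -4, and 3^1 − 7 = 3 − 7 = -4.
Assume S_j = 3^j − 7 for some j ≥ 1.
Then S_{j+1} = 3S_j + 14 = 3·(3^j − 7) + 14 = 3^{j+1} − 21 + 14 = 3^{j+1} − 7.
Hence S_n = 3^n − 7 for every n ≥ 1, by induction.

S_n = 3^n − 7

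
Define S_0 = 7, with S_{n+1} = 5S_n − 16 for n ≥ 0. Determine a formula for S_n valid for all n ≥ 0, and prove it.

Claim: S_n = 3·5^n + 4.

Base case: S_0 = 7, and 3·5^0 + 4 = 3 + 4 = 7.
Assume S_r = 3·5^r + 4 for some r ≥ 0.
Then S_{r+1} = 5S_r − 16 = 5·(3·5^r + 4) − 16 = 15·5^r + 20 − 16 = 3·5^{r+1} + 4.
This completes the inductive step, so S_n = 3·5^n + 4 for all n ≥ 0.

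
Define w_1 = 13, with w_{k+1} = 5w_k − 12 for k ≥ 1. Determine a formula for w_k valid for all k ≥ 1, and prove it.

Claim: w_k = 2·5^k + 3.

Base case: w_1 = 13, and 2·5^1 + 3 = 10 + 3 = 13.
Assume w_r = 2·5^r + 3 for some r ≥ 1.
Then w_{r+1} = 5w_r − 12 = 5·(2·5^r + 3) − 12 = 10·5^r + 15 − 12 = 2·5^{r+1} + 3.
By induction, w_k = 2·5^k + 3 for all k ≥ 1.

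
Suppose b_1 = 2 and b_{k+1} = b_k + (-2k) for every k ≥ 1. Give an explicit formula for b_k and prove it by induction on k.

Claim: b_k = -k^2 + k + 2.

Base case: b_1 = 2, and -1^2 + 1 + 2 = 2.
Assume b_j = -j^2 + j + 2.
Then b_{j+1} = b_j + (-2j) = (-j^2 + j + 2) + (-2j) = -j^2 − j + 2,
and -(j+1)^2 + (j+1) + 2 = -j^2 − j + 2.
This completes the inductive step, so b_k = -k^2 + k + 2 for all k ≥ 1.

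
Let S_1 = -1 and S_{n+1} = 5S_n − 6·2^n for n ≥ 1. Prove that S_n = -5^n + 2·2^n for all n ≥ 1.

Base case: S_1 = -1, and -5^1 + 2·2^1 = -5 + 4 = -1.
Assume S_r = -5^r + 2·2^r for some r ≥ 1.
Then S_{r+1} = 5S_r − 6·2^r = 5·(-5^r + 2·2^r) − 6·2^r = -5^{r+1} + 10·2^r − 6·2^r = -5^{r+1} + 4·2^r = -5^{r+1} + 2·2^{r+1}.
So the formula holds for r+1, and by induction S_n = -5^n + 2·2^n for all n ≥ 1.

S_n = -5^n + 2·2^n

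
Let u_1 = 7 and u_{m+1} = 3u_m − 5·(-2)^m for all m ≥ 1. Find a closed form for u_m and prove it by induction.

Claim: u_m = 3·3^m + (-2)^m.

Base case: u_1 = 7, and 3·3^1 + (-2)^1 = 9 − 2 = 7.
Assume u_j = 3·3^j + (-2)^j for some j ≥ 1.
Then u_{j+1} = 3u_j − 5·(-2)^j = 3·(3·3^j + (-2)^j) − 5·(-2)^j = 3·3^{j+1} + 3·(-2)^j − 5·(-2)^j = 3·3^{j+1} − 2·(-2)^j = 3·3^{j+1} + (-2)^{j+1}.
By induction, u_m = 3·3^m + (-2)^m for all m ≥ 1.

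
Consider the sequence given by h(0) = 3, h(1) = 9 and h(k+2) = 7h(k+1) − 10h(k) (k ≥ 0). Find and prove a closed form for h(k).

Claim: h(k) = 2·2^k + 5^k.

Base cases: h(0) = 3 and 2·2^0 + 5^0 = 3; h(1) = 9 and 2·2^1 + 5^1 = 9.
Assume h(j) = 2·2^j + 5^j for all 0 ≤ j ≤ m, where m ≥ 1.
Then h(m+1) = 7h(m) − 10h(m−1) = 7·(2·2^m + 5^m) − 10·(2·2^{m−1} + 5^{m−1}) = 2·(7·2 − 10)2^{m−1} + (7·5 − 10)5^{m−1} = 8·2^{m−1} + 25·5^{m−1} = 2·2^{m+1} + 5^{m+1}.
This completes the inductive step, so h(k) = 2·2^k + 5^k for all k ≥ 0.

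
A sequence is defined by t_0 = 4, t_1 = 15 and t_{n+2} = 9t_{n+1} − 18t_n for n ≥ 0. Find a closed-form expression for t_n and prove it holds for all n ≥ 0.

Claim: t_n = 3·3^n + 6^n.

Base cases: t_0 = 4 and 3·3^0 + 6^0 = 4; t_1 = 15 and 3·3^1 + 6^1 = 15.
Assume t_j = 3·3^j + 6^j for all 0 ≤ j ≤ k, where k ≥ 1.
Then t_{k+1} = 9t_k − 18t_{k−1} = 9·(3·3^k + 6^k) − 18·(3·3^{k−1} + 6^{k−1}) = 3·(9·3 − 18)3^{k−1} + (9·6 − 18)6^{k−1} = 27·3^{k−1} + 36·6^{k−1} = 3·3^{k+1} + 6^{k+1}.
So the formula holds for k+1, and by strong induction t_n = 3·3^n + 6^n for all n ≥ 0.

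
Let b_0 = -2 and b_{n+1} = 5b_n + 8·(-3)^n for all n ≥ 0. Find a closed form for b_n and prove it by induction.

Claim: b_n = -5^n − (-3)^n.

Base case: b_0 = -2, and -5^0 − (-3)^0 = -1 − 1 = -2.
Assume b_j = -5^j − (-3)^j for some j ≥ 0.
Then b_{j+1} = 5b_j + 8·(-3)^j = 5·(-5^j − (-3)^j) + 8·(-3)^j = -5^{j+1} − 5·(-3)^j + 8·(-3)^j = -5^{j+1} + 3·(-3)^j = -5^{j+1} − (-3)^{j+1}.
This completes the inductive step, so b_n = -5^n − (-3)^n for all n ≥ 0.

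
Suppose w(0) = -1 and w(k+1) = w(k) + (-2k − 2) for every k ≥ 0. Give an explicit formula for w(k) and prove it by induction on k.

Claim: w(k) = -k^2 − k − 1.

Base case: w(0) = -1, and -0^2 − 0 − 1 = -1.
Assume w(r) = -r^2 − r − 1.
Then w(r+1) = w(r) + (-2r − 2) = (-r^2 − r − 1) + (-2r − 2) = -r^2 − 3r − 3,
and -(r+1)^2 − (r+1) − 1 = -r^2 − 3r − 3.
Hence w(k) = -k^2 − k − 1 for every k ≥ 0, by induction.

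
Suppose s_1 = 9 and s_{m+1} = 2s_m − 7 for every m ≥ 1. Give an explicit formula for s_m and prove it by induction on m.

Claim: s_m = 2^m + 7.

Base case: s_1 = 9, and 2^1 + 7 = 2 + 7 = 9.
Assume s_j = 2^j + 7 for some j ≥ 1.
Then s_{j+1} = 2s_j − 7 = 2·(2^j + 7) − 7 = 2^{j+1} + 14 − 7 = 2^{j+1} + 7.
Hence s_m = 2^m + 7 for every m ≥ 1, by induction.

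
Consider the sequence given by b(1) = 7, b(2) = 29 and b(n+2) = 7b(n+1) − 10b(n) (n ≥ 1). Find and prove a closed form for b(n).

Claim: b(n) = 5^n + 2^n.

Base cases: b(1) = 7 and 5^1 + 2^1 = 7; b(2) = 29 and 5^2 + 2^2 = 29.
Assume b(i) = 5^i + 2^i for all 1 ≤ i ≤ j, where j ≥ 2.
Then b(j+1) = 7b(j) − 10b(j−1) = 7·(5^j + 2^j) − 10·(5^{j−1} + 2^{j−1}) = (7·5 − 10)5^{j−1} + (7·2 − 10)2^{j−1} = 25·5^{j−1} + 4·2^{j−1} = 5^{j+1} + 2^{j+1}.
Hence b(n) = 5^n + 2^n for every n ≥ 1, by strong induction.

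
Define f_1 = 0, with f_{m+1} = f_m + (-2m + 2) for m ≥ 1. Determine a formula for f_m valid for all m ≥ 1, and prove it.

Claim: f_m = -m^2 + 3m − 2.

Base case: f_1 = 0, and -1^2 + 3·1 − 2 = 0.
Assume f_j = -j^2 + 3j − 2.
Then f_{j+1} = f_j + (-2j + 2) = (-j^2 + 3j − 2) + (-2j + 2) = -j^2 + j,
and -(j+1)^2 + 3·(j+1) − 2 = -j^2 + j.
By induction, f_m = -m^2 + 3m − 2 for all m ≥ 1.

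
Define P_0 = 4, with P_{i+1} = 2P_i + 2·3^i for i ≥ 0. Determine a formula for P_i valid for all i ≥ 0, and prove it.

Claim: P_i = 2·2^i + 2·3^i.

Base case: P_0 = 4, and 2·2^0 + 2·3^0 = 2 + 2 = 4.
Assume P_m = 2·2^m + 2·3^m for some m ≥ 0.
Then P_{m+1} = 2P_m + 2·3^m = 2·(2·2^m + 2·3^m) + 2·3^m = 2·2^{m+1} + 4·3^m + 2·3^m = 2·2^{m+1} + 6·3^m = 2·2^{m+1} + 2·3^{m+1}.
By induction, P_i = 2·2^i + 2·3^i for all i ≥ 0.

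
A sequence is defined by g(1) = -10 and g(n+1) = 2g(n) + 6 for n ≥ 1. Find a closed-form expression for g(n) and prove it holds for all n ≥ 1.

Claim: g(n) = -2^{n+1} − 6.

Base case: g(1) = -10, and -2^{1+1} − 6 = -4 − 6 = -10.
Assume g(r) = -2^{r+1} − 6 for some r ≥ 1.
Then g(r+1) = 2g(r) + 6 = 2·(-2^{r+1} − 6) + 6 = -2^{r+2} − 12 + 6 = -2^{r+2} − 6.
So the formula holds for r+1, and by induction g(n) = -2^{n+1} − 6 for all n ≥ 1.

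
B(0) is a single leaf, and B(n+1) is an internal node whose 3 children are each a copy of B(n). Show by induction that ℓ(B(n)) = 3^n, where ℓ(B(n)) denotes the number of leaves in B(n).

Base case: ℓ(B(0)) = 1, and 3^0 = 1.
Assume ℓ(B(m)) = 3^m.
Then ℓ(B(m+1)) = 3·ℓ(B(m)) = 3·3^m = 3^{m+1}.
Hence ℓ(B(n)) = 3^n for every n ≥ 0, by induction.

ℓ(B(n)) = 3^n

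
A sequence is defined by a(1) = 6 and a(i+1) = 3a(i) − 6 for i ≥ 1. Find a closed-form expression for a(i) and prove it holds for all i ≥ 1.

Claim: a(i) = 3^i + 3.

Base case: a(1) = 6, and 3^1 + 3 = 3 + 3 = 6.
Assume a(r) = 3^r + 3 for some r ≥ 1.
Then a(r+1) = 3a(r) − 6 = 3·(3^r + 3) − 6 = 3^{r+1} + 9 − 6 = 3^{r+1} + 3.
So the formula holds for r+1, and by induction a(i) = 3^i + 3 for all i ≥ 1.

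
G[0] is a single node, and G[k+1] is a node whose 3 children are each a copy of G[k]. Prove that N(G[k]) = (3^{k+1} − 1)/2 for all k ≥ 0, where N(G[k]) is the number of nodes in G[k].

Base case: N(G[0]) = 1, and (3^{0+1} − 1)/2 = 1.
Assume N(G[m]) = (3^{m+1} − 1)/2.
Then N(G[m+1]) = 1 + 3N(G[m]) = 1 + 3·(3^{m+1} − 1)/2 = 1 + (3^{m+2} − 3)/2 = (2 + 3^{m+2} − 3)/2 = (3^{m+2} − 1)/2.
By induction, N(G[k]) = (3^{k+1} − 1)/2 for all k ≥ 0.

N(G[k]) = (3^{k+1} − 1)/2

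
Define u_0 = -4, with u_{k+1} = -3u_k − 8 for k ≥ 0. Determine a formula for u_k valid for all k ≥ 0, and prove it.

Claim: u_k = -2·(-3)^k − 2.

Base case: u_0 = -4, and -2·(-3)^0 − 2 = -2 − 2 = -4.
Assume u_r = -2·(-3)^r − 2 for some r ≥ 0.
Then u_{r+1} = -3u_r − 8 = -3·(-2·(-3)^r − 2) − 8 = 6·(-3)^r + 6 − 8 = -2·(-3)^{r+1} − 2.
Hence u_k = -2·(-3)^k − 2 for every k ≥ 0, by induction.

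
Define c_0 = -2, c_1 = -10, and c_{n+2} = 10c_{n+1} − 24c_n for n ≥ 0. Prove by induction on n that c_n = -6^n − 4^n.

Base cases: c_0 = -2 and -6^0 − 4^0 = -2; c_1 = -10 and -6^1 − 4^1 = -10.
Assume c_i = -6^i − 4^i for all 0 ≤ i ≤ j, where j ≥ 1.
Then c_{j+1} = 10c_j − 24c_{j−1} = 10·(-6^j − 4^j) − 24·(-6^{j−1} − 4^{j−1}) = -(10·6 − 24)6^{j−1} − (10·4 − 24)4^{j−1} = -36·6^{j−1} − 16·4^{j−1} = -6^{j+1} − 4^{j+1}.
Hence c_n = -6^n − 4^n for every n ≥ 0, by strong induction.

c_n = -6^n − 4^n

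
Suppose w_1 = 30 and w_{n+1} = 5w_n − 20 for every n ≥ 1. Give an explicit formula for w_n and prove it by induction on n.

Claim: w_n = 5^{n+1} + 5.

Base case: w_1 = 30, and 5^{1+1} + 5 = 25 + 5 = 30.
Assume w_k = 5^{k+1} + 5 for some k ≥ 1.
Then w_{k+1} = 5w_k − 20 = 5·(5^{k+1} + 5) − 20 = 5^{k+2} + 25 − 20 = 5^{k+2} + 5.
By induction, w_n = 5^{n+1} + 5 for all n ≥ 1.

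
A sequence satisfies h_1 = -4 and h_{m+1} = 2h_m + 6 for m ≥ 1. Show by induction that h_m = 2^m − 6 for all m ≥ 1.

Base case: h_1 = -4, and 2^1 − 6 = 2 − 6 = -4.
Assume h_k = 2^k − 6 for some k ≥ 1.
Then h_{k+1} = 2h_k + 6 = 2·(2^k − 6) + 6 = 2^{k+1} − 12 + 6 = 2^{k+1} − 6.
So the formula holds for k+1, and by induction h_m = 2^m − 6 for all m ≥ 1.

h_m = 2^m − 6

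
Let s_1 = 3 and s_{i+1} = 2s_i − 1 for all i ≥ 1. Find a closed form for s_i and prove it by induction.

Claim: s_i = 2^i + 1.

Base case: s_1 = 3, and 2^1 + 1 = 2 + 1 = 3.
Assume s_m = 2^m + 1 for some m ≥ 1.
Then s_{m+1} = 2s_m − 1 = 2·(2^m + 1) − 1 = 2^{m+1} + 2 − 1 = 2^{m+1} + 1.
By induction, s_i = 2^i + 1 for all i ≥ 1.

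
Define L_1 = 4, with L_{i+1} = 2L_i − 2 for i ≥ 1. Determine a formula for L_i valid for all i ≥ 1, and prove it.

Claim: L_i = 2^i + 2.

Base case: L_1 = 4, and 2^1 + 2 = 2 + 2 = 4.
Assume L_r = 2^r + 2 for some r ≥ 1.
Then L_{r+1} = 2L_r − 2 = 2·(2^r + 2) − 2 = 2^{r+1} + 4 − 2 = 2^{r+1} + 2.
By induction, L_i = 2^i + 2 for all i ≥ 1.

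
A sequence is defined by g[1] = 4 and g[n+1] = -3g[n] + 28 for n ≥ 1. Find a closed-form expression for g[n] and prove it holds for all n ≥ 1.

Claim: g[n] = (-3)^n + 7.

Base case: g[1] = 4, and (-3)^1 + 7 = -3 + 7 = 4.
Assume g[j] = (-3)^j + 7 for some j ≥ 1.
Then g[j+1] = -3g[j] + 28 = -3·((-3)^j + 7) + 28 = -3·(-3)^j − 21 + 28 = (-3)^{j+1} + 7.
Hence g[n] = (-3)^n + 7 for every n ≥ 1, by induction.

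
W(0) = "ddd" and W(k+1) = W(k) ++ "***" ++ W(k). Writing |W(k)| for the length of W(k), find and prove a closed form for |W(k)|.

Claim: |W(k)| = 6·2^k − 3.

Base case: |W(0)| = 3, and 6·2^0 − 3 = 3.
Assume |W(m)| = 6·2^m − 3.
Then |W(m+1)| = |W(m)| + 3 + |W(m)| = 2|W(m)| + 3 = 2(6·2^m − 3) + 3 = 6·2^{m+1} − 6 + 3 = 6·2^{m+1} − 3.
This completes the inductive step, so |W(k)| = 6·2^k − 3 for all k ≥ 0.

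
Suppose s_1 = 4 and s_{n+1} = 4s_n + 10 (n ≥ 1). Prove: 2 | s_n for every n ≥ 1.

Base case: s_1 = 4 = 2·2, so 2 | s_1.
Assume 2 | s_r, so s_r = 2t for some integer t.
Then s_{r+1} = 4s_r + 10 = 4·(2t) + 10 = 2(4t + 5), so 2 | s_{r+1}.
By induction, 2 | s_n for all n ≥ 1.

2 | s_n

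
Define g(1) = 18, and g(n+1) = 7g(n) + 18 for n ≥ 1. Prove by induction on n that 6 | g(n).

Base case: g(1) = 18 = 6·3, so 6 | g(1).
Assume 6 | g(j), so g(j) = 6t for some integer t.
Then g(j+1) = 7g(j) + 18 = 7·(6t) + 18 = 6(7t + 3), so 6 | g(j+1).
This completes the inductive step, so 6 | g(n) for all n ≥ 1.

6 | g(n)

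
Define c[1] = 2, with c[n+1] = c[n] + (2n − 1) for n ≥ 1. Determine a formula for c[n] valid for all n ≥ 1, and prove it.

Claim: c[n] = n^2 − 2n + 3.

Base case: c[1] = 2, and 1^2 − 2·1 + 3 = 2.
Assume c[r] = r^2 − 2r + 3.
Then c[r+1] = c[r] + (2r − 1) = (r^2 − 2r + 3) + (2r − 1) = r^2 + 2,
and (r+1)^2 − 2·(r+1) + 3 = r^2 + 2.
Hence c[n] = n^2 − 2n + 3 for every n ≥ 1, by induction.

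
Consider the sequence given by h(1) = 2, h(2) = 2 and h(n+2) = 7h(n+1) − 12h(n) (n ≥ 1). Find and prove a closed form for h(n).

Claim: h(n) = 2·3^n − 4^n.

Base cases: h(1) = 2 and 2·3^1 − 4^1 = 2; h(2) = 2 and 2·3^2 − 4^2 = 2.
Assume h(j) = 2·3^j − 4^j for all 1 ≤ j ≤ k, where k ≥ 2.
Then h(k+1) = 7h(k) − 12h(k−1) = 7·(2·3^k − 4^k) − 12·(2·3^{k−1} − 4^{k−1}) = 2·(7·3 − 12)3^{k−1} − (7·4 − 12)4^{k−1} = 18·3^{k−1} − 16·4^{k−1} = 2·3^{k+1} − 4^{k+1}.
Hence h(n) = 2·3^n − 4^n for every n ≥ 1, by strong induction.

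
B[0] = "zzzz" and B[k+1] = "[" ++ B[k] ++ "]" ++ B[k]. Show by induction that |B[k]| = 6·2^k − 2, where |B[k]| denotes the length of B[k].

Base case: |B[0]| = 4, and 6·2^0 − 2 = 4.
Assume |B[j]| = 6·2^j − 2.
Then |B[j+1]| = 1 + |B[j]| + 1 + |B[j]| = 2|B[j]| + 2 = 2(6·2^j − 2) + 2 = 6·2^{j+1} − 4 + 2 = 6·2^{j+1} − 2.
Hence |B[k]| = 6·2^k − 2 for every k ≥ 0, by induction.

|B[k]| = 6·2^k − 2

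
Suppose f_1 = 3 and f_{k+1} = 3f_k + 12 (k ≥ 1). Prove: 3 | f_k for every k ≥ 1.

Base case: f_1 = 3 = 3·1, so 3 | f_1.
Assume 3 | f_m, so f_m = 3t for some integer t.
Then f_{m+1} = 3f_m + 12 = 3·(3t) + 12 = 3(3t + 4), so 3 | f_{m+1}.
Hence 3 | f_k for every k ≥ 1, by induction.

3 | f_k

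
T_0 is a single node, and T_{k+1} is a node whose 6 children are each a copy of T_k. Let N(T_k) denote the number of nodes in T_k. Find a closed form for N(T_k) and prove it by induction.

Claim: N(T_k) = (6^{k+1} − 1)/5.

Base case: N(T_0) = 1, and (6^{0+1} − 1)/5 = 1.
Assume N(T_j) = (6^{j+1} − 1)/5.
Then N(T_{j+1}) = 1 + 6N(T_j) = 1 + 6·(6^{j+1} − 1)/5 = 1 + (6^{j+2} − 6)/5 = (5 + 6^{j+2} − 6)/5 = (6^{j+2} − 1)/5.
Hence N(T_k) = (6^{k+1} − 1)/5 for every k ≥ 0, by induction.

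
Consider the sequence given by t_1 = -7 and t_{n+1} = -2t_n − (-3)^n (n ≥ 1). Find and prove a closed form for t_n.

Claim: t_n = 2·(-2)^n + (-3)^n.

Base case: t_1 = -7, and 2·(-2)^1 + (-3)^1 = -4 − 3 = -7.
Assume t_r = 2·(-2)^r + (-3)^r for some r ≥ 1.
Then t_{r+1} = -2t_r − (-3)^r = -2·(2·(-2)^r + (-3)^r) − (-3)^r = 2·(-2)^{r+1} − 2·(-3)^r − (-3)^r = 2·(-2)^{r+1} − 3·(-3)^r = 2·(-2)^{r+1} + (-3)^{r+1}.
So the formula holds for r+1, and by induction t_n = 2·(-2)^n + (-3)^n for all n ≥ 1.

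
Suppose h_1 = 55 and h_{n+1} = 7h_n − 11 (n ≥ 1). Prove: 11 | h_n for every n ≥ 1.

Base case: h_1 = 55 = 11·5, so 11 | h_1.
Assume 11 | h_k, so h_k = 11t for some integer t.
Then h_{k+1} = 7h_k − 11 = 7·(11t) − 11 = 11(7t − 1), so 11 | h_{k+1}.
This completes the inductive step, so 11 | h_n for all n ≥ 1.

11 | h_n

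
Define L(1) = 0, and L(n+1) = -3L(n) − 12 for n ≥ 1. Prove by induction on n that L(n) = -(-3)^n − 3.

Base case: L(1) = 0, and -(-3)^1 − 3 = 3 − 3 = 0.
Assume L(r) = -(-3)^r − 3 for some r ≥ 1.
Then L(r+1) = -3L(r) − 12 = -3·(-(-3)^r − 3) − 12 = 3·(-3)^r + 9 − 12 = -(-3)^{r+1} − 3.
Hence L(n) = -(-3)^n − 3 for every n ≥ 1, by induction.

L(n) = -(-3)^n − 3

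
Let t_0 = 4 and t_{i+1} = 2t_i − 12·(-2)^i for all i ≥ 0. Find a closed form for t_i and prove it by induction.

Claim: t_i = 2^i + 3·(-2)^i.

Base case: t_0 = 4, and 2^0 + 3·(-2)^0 = 1 + 3 = 4.
Assume t_k = 2^k + 3·(-2)^k for some k ≥ 0.
Then t_{k+1} = 2t_k − 12·(-2)^k = 2·(2^k + 3·(-2)^k) − 12·(-2)^k = 2^{k+1} + 6·(-2)^k − 12·(-2)^k = 2^{k+1} − 6·(-2)^k = 2^{k+1} + 3·(-2)^{k+1}.
By induction, t_i = 2^i + 3·(-2)^i for all i ≥ 0.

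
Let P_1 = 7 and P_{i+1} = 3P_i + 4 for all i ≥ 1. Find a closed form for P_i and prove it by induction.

Claim: P_i = 3^{i+1} − 2.

Base case: P_1 = 7, and 3^{1+1} − 2 = 9 − 2 = 7.
Assume P_r = 3^{r+1} − 2 for some r ≥ 1.
Then P_{r+1} = 3P_r + 4 = 3·(3^{r+1} − 2) + 4 = 3^{r+2} − 6 + 4 = 3^{r+2} − 2.
This completes the inductive step, so P_i = 3^{i+1} − 2 for all i ≥ 1.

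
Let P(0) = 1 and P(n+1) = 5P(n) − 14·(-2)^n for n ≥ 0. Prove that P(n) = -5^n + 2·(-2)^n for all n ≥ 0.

Base case: P(0) = 1, and -5^0 + 2·(-2)^0 = -1 + 2 = 1.
Assume P(k) = -5^k + 2·(-2)^k for some k ≥ 0.
Then P(k+1) = 5P(k) − 14·(-2)^k = 5·(-5^k + 2·(-2)^k) − 14·(-2)^k = -5^{k+1} + 10·(-2)^k − 14·(-2)^k = -5^{k+1} − 4·(-2)^k = -5^{k+1} + 2·(-2)^{k+1}.
Hence P(n) = -5^n + 2·(-2)^n for every n ≥ 0, by induction.

P(n) = -5^n + 2·(-2)^n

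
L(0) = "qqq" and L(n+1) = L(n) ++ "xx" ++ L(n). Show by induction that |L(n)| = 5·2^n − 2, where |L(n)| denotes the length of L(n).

Base case: |L(0)| = 3, and 5·2^0 − 2 = 3.
Assume |L(j)| = 5·2^j − 2.
Then |L(j+1)| = |L(j)| + 2 + |L(j)| = 2|L(j)| + 2 = 2(5·2^j − 2) + 2 = 5·2^{j+1} − 4 + 2 = 5·2^{j+1} − 2.
This completes the inductive step, so |L(n)| = 5·2^n − 2 for all n ≥ 0.

|L(n)| = 5·2^n − 2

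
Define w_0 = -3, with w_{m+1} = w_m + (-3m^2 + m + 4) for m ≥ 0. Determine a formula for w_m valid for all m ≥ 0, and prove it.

Claim: w_m = -m^3 + 2m^2 + 3m − 3.

Base case: w_0 = -3, and -0^3 + 2·0^2 + 3·0 − 3 = -3.
Assume w_r = -r^3 + 2r^2 + 3r − 3.
Then w_{r+1} = w_r + (-3r^2 + r + 4) = (-r^3 + 2r^2 + 3r − 3) + (-3r^2 + r + 4) = -r^3 − r^2 + 4r + 1,
and -(r+1)^3 + 2·(r+1)^2 + 3·(r+1) − 3 = -r^3 − r^2 + 4r + 1.
This completes the inductive step, so w_m = -m^3 + 2m^2 + 3m − 3 for all m ≥ 0.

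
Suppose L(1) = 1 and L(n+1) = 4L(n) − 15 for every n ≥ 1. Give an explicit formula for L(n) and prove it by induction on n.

Claim: L(n) = -4^n + 5.

Base case: L(1) = 1, and -4^1 + 5 = -4 + 5 = 1.
Assume L(k) = -4^k + 5 for some k ≥ 1.
Then L(k+1) = 4L(k) − 15 = 4·(-4^k + 5) − 15 = -4^{k+1} + 20 − 15 = -4^{k+1} + 5.
Hence L(n) = -4^n + 5 for every n ≥ 1, by induction.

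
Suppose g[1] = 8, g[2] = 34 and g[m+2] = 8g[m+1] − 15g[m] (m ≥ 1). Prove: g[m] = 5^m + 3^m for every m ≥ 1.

Base cases: g[1] = 8 and 5^1 + 3^1 = 8; g[2] = 34 and 5^2 + 3^2 = 34.
Assume g[j] = 5^j + 3^j for all 1 ≤ j ≤ r, where r ≥ 2.
Then g[r+1] = 8g[r] − 15g[r−1] = 8·(5^r + 3^r) − 15·(5^{r−1} + 3^{r−1}) = (8·5 − 15)5^{r−1} + (8·3 − 15)3^{r−1} = 25·5^{r−1} + 9·3^{r−1} = 5^{r+1} + 3^{r+1}.
Hence g[m] = 5^m + 3^m for every m ≥ 1, by strong induction.

g[m] = 5^m + 3^m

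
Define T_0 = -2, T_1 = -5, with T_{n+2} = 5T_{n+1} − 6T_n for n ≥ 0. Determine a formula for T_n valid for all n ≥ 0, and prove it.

Claim: T_n = -3^n − 2^n.

Base cases: T_0 = -2 and -3^0 − 2^0 = -2; T_1 = -5 and -3^1 − 2^1 = -5.
Assume T_j = -3^j − 2^j for all 0 ≤ j ≤ r, where r ≥ 1.
Then T_{r+1} = 5T_r − 6T_{r−1} = 5·(-3^r − 2^r) − 6·(-3^{r−1} − 2^{r−1}) = -(5·3 − 6)3^{r−1} − (5·2 − 6)2^{r−1} = -9·3^{r−1} − 4·2^{r−1} = -3^{r+1} − 2^{r+1}.
So the formula holds for r+1, and by strong induction T_n = -3^n − 2^n for all n ≥ 0.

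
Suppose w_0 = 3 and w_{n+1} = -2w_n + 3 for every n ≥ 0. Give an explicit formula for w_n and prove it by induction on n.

Claim: w_n = 2·(-2)^n + 1.

Base case: w_0 = 3, and 2·(-2)^0 + 1 = 2 + 1 = 3.
Assume w_k = 2·(-2)^k + 1 for some k ≥ 0.
Then w_{k+1} = -2w_k + 3 = -2·(2·(-2)^k + 1) + 3 = -4·(-2)^k − 2 + 3 = 2·(-2)^{k+1} + 1.
By induction, w_n = 2·(-2)^n + 1 for all n ≥ 0.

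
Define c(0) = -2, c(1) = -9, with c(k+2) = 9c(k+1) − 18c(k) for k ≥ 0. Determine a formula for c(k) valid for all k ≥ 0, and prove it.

Claim: c(k) = -3^k − 6^k.

Base cases: c(0) = -2 and -3^0 − 6^0 = -2; c(1) = -9 and -3^1 − 6^1 = -9.
Assume c(j) = -3^j − 6^j for all 0 ≤ j ≤ r, where r ≥ 1.
Then c(r+1) = 9c(r) − 18c(r−1) = 9·(-3^r − 6^r) − 18·(-3^{r−1} − 6^{r−1}) = -(9·3 − 18)3^{r−1} − (9·6 − 18)6^{r−1} = -9·3^{r−1} − 36·6^{r−1} = -3^{r+1} − 6^{r+1}.
So the formula holds for r+1, and by strong induction c(k) = -3^k − 6^k for all k ≥ 0.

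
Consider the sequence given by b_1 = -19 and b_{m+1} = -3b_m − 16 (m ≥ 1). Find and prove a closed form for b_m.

Claim: b_m = 5·(-3)^m − 4.

Base case: b_1 = -19, and 5·(-3)^1 − 4 = -15 − 4 = -19.
Assume b_k = 5·(-3)^k − 4 for some k ≥ 1.
Then b_{k+1} = -3b_k − 16 = -3·(5·(-3)^k − 4) − 16 = -15·(-3)^k + 12 − 16 = 5·(-3)^{k+1} − 4.
By induction, b_m = 5·(-3)^m − 4 for all m ≥ 1.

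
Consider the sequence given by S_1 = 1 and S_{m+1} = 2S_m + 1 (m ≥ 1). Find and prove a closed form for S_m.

Claim: S_m = 2^m − 1.

Base case: S_1 = 1, and 2^1 − 1 = 2 − 1 = 1.
Assume S_k = 2^k − 1 for some k ≥ 1.
Then S_{k+1} = 2S_k + 1 = 2·(2^k − 1) + 1 = 2^{k+1} − 2 + 1 = 2^{k+1} − 1.
So the formula holds for k+1, and by induction S_m = 2^m − 1 for all m ≥ 1.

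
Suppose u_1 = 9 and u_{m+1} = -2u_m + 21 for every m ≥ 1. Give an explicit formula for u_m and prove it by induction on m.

Claim: u_m = -(-2)^m + 7.

Base case: u_1 = 9, and -(-2)^1 + 7 = 2 + 7 = 9.
Assume u_r = -(-2)^r + 7 for some r ≥ 1.
Then u_{r+1} = -2u_r + 21 = -2·(-(-2)^r + 7) + 21 = 2·(-2)^r − 14 + 21 = -(-2)^{r+1} + 7.
So the formula holds for r+1, and by induction u_m = -(-2)^m + 7 for all m ≥ 1.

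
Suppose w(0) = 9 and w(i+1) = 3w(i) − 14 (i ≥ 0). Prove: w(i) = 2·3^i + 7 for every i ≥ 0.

Base case: w(0) = 9, and 2·3^0 + 7 = 2 + 7 = 9.
Assume w(r) = 2·3^r + 7 for some r ≥ 0.
Then w(r+1) = 3w(r) − 14 = 3·(2·3^r + 7) − 14 = 6·3^r + 21 − 14 = 2·3^{r+1} + 7.
So the formula holds for r+1, and by induction w(i) = 2·3^i + 7 for all i ≥ 0.

w(i) = 2·3^i + 7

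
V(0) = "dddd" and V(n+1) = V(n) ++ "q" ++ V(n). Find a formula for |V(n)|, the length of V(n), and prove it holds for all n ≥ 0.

Claim: |V(n)| = 5·2^n − 1.

Base case: |V(0)| = 4, and 5·2^0 − 1 = 4.
Assume |V(m)| = 5·2^m − 1.
Then |V(m+1)| = |V(m)| + 1 + |V(m)| = 2|V(m)| + 1 = 2(5·2^m − 1) + 1 = 5·2^{m+1} − 2 + 1 = 5·2^{m+1} − 1.
Hence |V(n)| = 5·2^n − 1 for every n ≥ 0, by induction.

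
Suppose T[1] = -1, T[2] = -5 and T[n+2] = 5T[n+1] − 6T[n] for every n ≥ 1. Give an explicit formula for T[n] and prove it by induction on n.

Claim: T[n] = -3^n + 2^n.

Base cases: T[1] = -1 and -3^1 + 2^1 = -1; T[2] = -5 and -3^2 + 2^2 = -5.
Assume T[j] = -3^j + 2^j for all 1 ≤ j ≤ k, where k ≥ 2.
Then T[k+1] = 5T[k] − 6T[k−1] = 5·(-3^k + 2^k) − 6·(-3^{k−1} + 2^{k−1}) = -(5·3 − 6)3^{k−1} + (5·2 − 6)2^{k−1} = -9·3^{k−1} + 4·2^{k−1} = -3^{k+1} + 2^{k+1}.
By strong induction, T[n] = -3^n + 2^n for all n ≥ 1.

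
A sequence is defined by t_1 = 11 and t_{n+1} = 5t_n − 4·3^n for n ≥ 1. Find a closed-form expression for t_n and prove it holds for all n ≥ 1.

Claim: t_n = 5^n + 2·3^n.

Base case: t_1 = 11, and 5^1 + 2·3^1 = 5 + 6 = 11.
Assume t_j = 5^j + 2·3^j for some j ≥ 1.
Then t_{j+1} = 5t_j − 4·3^j = 5·(5^j + 2·3^j) − 4·3^j = 5^{j+1} + 10·3^j − 4·3^j = 5^{j+1} + 6·3^j = 5^{j+1} + 2·3^{j+1}.
So the formula holds for j+1, and by induction t_n = 5^n + 2·3^n for all n ≥ 1.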